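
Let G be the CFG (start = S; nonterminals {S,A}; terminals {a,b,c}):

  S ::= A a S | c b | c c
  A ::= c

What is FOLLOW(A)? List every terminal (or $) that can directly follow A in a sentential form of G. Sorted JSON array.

Compute FIRST by fixpoint:
round 1:
  A via A→c: +{c}
  S via S→A a S: +{c}
  FIRST(S)={c}  FIRST(A)={c}
round 2: — fixpoint
  FIRST(S)={c}  FIRST(A)={c}

FOLLOW sets:
seed FOLLOW(S) with $
[1]
  S→A a S: FOLLOW(A) ⊇ FIRST(a) = {a}; new: +{a}
  FOLLOW[S]={$}  FOLLOW[A]={a}
[2] done
  FOLLOW[S]={$}  FOLLOW[A]={a}

FOLLOW(A) = ["a"]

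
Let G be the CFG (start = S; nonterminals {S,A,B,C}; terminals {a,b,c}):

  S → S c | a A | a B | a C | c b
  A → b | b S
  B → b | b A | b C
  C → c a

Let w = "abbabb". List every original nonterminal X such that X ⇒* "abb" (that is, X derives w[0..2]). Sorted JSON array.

Convert to CNF:
  S -> S T1 | T1 T0 | T2 A | T2 B | T2 C
  A -> T0 S | b
  B -> T0 A | T0 C | b
  C -> T1 T2
  T0 -> b
  T1 -> c
  T2 -> a

CYK table (by increasing span) (cells [i..j] with 0 ≤ i ≤ j ≤ 2 only):
  [0..0]={T2}  "a"  orig:{}
  [1..1]={A,B,T0}  "b"  orig:{A,B}
  [2..2]={A,B,T0}  "b"  orig:{A,B}
  [0..1]={S}  "ab"
  [1..2]={B}  "bb"
  [0..2]={S}  "abb"

Original NTs in T[0,2] deriving "abb": ["S"]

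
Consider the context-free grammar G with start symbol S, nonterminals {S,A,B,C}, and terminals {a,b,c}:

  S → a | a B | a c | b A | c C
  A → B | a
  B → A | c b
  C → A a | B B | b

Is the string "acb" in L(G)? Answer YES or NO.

Convert to CNF:
  S -> T0 C | T1 A | T2 B | T2 T0 | a
  A -> T0 T1 | a
  B -> T0 T1 | a
  C -> A T2 | B B | b
  T0 -> c
  T1 -> b
  T2 -> a

Fill CYK table bottom-up:
  cell(0,0) a: {A,B,S,T2}  orig:{A,B,S}
  cell(1,1) c: {T0}  orig:{}
  cell(2,2) b: {C,T1}  orig:{C}
  cell(0,1) ac: {S}
  cell(1,2) cb: {A,B,S}
  cell(0,2) acb: {C,S}

S ∈ T[0,2] ⇒ YES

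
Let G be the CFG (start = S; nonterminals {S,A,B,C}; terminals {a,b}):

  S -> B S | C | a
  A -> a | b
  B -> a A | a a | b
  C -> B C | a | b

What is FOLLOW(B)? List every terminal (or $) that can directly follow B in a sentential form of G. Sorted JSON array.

Compute FIRST by fixpoint:
[1]
  A via A→a: +{a}
  A via A→b: +{b}
  B via B→a A: +{a}
  B via B→b: +{b}
  C via C→B C: +{a,b}
  S via S→B S: +{a,b}
  S: {a,b}  A: {a,b}  B: {a,b}  C: {a,b}
[2] — fixpoint
  S: {a,b}  A: {a,b}  B: {a,b}  C: {a,b}

FOLLOW iteration:
seed FOLLOW(S) with $
[1]
  C→B C: FOLLOW(B) ⊇ FIRST(C) = {a,b}; new: +{a,b}
  S→C: FOLLOW(C) ⊇ FOLLOW(S) ⊇ {$}; new: +{$}
  FOLLOW(S)={$}  FOLLOW(A)={}  FOLLOW(B)={a,b}  FOLLOW(C)={$}
[2]
  B→a A: FOLLOW(A) ⊇ FOLLOW(B) ⊇ {a,b}; new: +{a,b}
  FOLLOW(S)={$}  FOLLOW(A)={a,b}  FOLLOW(B)={a,b}  FOLLOW(C)={$}
[3] (stable)
  FOLLOW(S)={$}  FOLLOW(A)={a,b}  FOLLOW(B)={a,b}  FOLLOW(C)={$}

FOLLOW(B) = ["a", "b"]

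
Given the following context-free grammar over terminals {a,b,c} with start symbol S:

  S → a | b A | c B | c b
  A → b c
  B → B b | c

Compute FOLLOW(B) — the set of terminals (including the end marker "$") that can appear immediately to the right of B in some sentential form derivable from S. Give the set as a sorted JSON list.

Compute FIRST by fixpoint:
iter 1:
  A via A→b c: +{b}
  B via B→c: +{c}
  S via S→a: +{a}
  S via S→b A: +{b}
  S via S→c B: +{c}
  FIRST(S)={a,b,c}  FIRST(A)={b}  FIRST(B)={c}
iter 2: (no change)
  FIRST(S)={a,b,c}  FIRST(A)={b}  FIRST(B)={c}

Compute FOLLOW by fixpoint:
seed FOLLOW(S) with $
round 1:
  B→B b: FOLLOW(B) ⊇ FIRST(b) = {b}; new: +{b}
  S→b A: FOLLOW(A) ⊇ FOLLOW(S) ⊇ {$}; new: +{$}
  S→c B: FOLLOW(B) ⊇ FOLLOW(S) ⊇ {$}; new: +{$}
  FOLLOW[S]={$}  FOLLOW[A]={$}  FOLLOW[B]={$,b}
round 2: — fixpoint
  FOLLOW[S]={$}  FOLLOW[A]={$}  FOLLOW[B]={$,b}

FOLLOW(B) = ["$", "b"]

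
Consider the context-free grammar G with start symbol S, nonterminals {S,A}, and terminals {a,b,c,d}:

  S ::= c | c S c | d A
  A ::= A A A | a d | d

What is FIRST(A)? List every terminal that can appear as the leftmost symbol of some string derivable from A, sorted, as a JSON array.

FIRST sets, iterate to fixpoint:
iter 1:
  A via A→a d: +{a}
  A via A→d: +{d}
  S via S→c: +{c}
  S via S→d A: +{d}
  FIRST[S]={c,d}  FIRST[A]={a,d}
iter 2: done
  FIRST[S]={c,d}  FIRST[A]={a,d}

FIRST(A) = ["a", "d"]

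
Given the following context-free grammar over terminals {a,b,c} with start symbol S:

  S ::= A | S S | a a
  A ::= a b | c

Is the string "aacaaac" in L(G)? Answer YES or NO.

CNF form of G:
  S -> S S | T0 T0 | T0 T1 | c
  A -> T0 T1 | c
  T0 -> a
  T1 -> b

Fill CYK table bottom-up:
  cell(0,0) a: {T0}  orig:{}
  cell(1,1) a: {T0}  orig:{}
  cell(2,2) c: {A,S}
  cell(3,3) a: {T0}  orig:{}
  cell(4,4) a: {T0}  orig:{}
  cell(5,5) a: {T0}  orig:{}
  cell(6,6) c: {A,S}
  cell(0,1) aa: {S}
  cell(1,2) ac: ∅
  cell(2,3) ca: ∅
  cell(3,4) aa: {S}
  cell(4,5) aa: {S}
  cell(5,6) ac: ∅
  cell(0,2) aac: {S}
  cell(1,3) aca: ∅
  cell(2,4) caa: {S}
  cell(3,5) aaa: ∅
  cell(4,6) aac: {S}
  cell(0,3) aaca: ∅
  cell(1,4) acaa: ∅
  cell(2,5) caaa: ∅
  cell(3,6) aaac: ∅
  cell(0,4) aacaa: {S}
  cell(1,5) acaaa: ∅
  cell(2,6) caaac: ∅
  cell(0,5) aacaaa: ∅
  cell(1,6) acaaac: ∅
  cell(0,6) aacaaac: ∅

S ∉ T[0,6] ⇒ NO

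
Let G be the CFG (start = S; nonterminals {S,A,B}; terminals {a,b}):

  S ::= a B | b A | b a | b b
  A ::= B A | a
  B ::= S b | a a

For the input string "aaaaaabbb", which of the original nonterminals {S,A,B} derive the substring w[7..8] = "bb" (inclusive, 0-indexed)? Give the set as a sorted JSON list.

CNF form of G:
  S -> T0 A | T0 T0 | T0 T1 | T1 B
  A -> B A | a
  B -> S T0 | T1 T1
  T0 -> b
  T1 -> a

CYK table (by increasing span), restricted to cells inside w[7..8]:
  [7..7]={T0}  "b"  orig:{}
  [8..8]={T0}  "b"  orig:{}
  [7..8]={S}  "bb"

Original NTs in T[7,8] deriving "bb": ["S"]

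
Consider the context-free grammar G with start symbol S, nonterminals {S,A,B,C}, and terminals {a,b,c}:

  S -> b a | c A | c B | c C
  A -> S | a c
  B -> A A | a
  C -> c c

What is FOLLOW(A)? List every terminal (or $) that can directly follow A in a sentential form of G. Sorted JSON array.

Compute FIRST by fixpoint:
round 1:
  A via A→a c: +{a}
  B via B→A A: +{a}
  C via C→c c: +{c}
  S via S→b a: +{b}
  S via S→c A: +{c}
  FIRST[S]={b,c}  FIRST[A]={a}  FIRST[B]={a}  FIRST[C]={c}
round 2:
  A via A→S: +{b,c}
  B via B→A A: +{b,c}
  FIRST[S]={b,c}  FIRST[A]={a,b,c}  FIRST[B]={a,b,c}  FIRST[C]={c}
round 3: — fixpoint
  FIRST[S]={b,c}  FIRST[A]={a,b,c}  FIRST[B]={a,b,c}  FIRST[C]={c}

Compute FOLLOW by fixpoint:
initialize: $ ∈ FOLLOW(S)
pass 1:
  B→A A: FOLLOW(A) ⊇ FIRST(A) = {a,b,c}; new: +{a,b,c}
  S→c A: FOLLOW(A) ⊇ FOLLOW(S) ⊇ {$}; new: +{$}
  S→c B: FOLLOW(B) ⊇ FOLLOW(S) ⊇ {$}; new: +{$}
  S→c C: FOLLOW(C) ⊇ FOLLOW(S) ⊇ {$}; new: +{$}
  S: {$}  A: {$,a,b,c}  B: {$}  C: {$}
pass 2:
  A→S: FOLLOW(S) ⊇ FOLLOW(A) ⊇ {$,a,b,c}; new: +{a,b,c}
  S→c B: FOLLOW(B) ⊇ FOLLOW(S) ⊇ {$,a,b,c}; new: +{a,b,c}
  S→c C: FOLLOW(C) ⊇ FOLLOW(S) ⊇ {$,a,b,c}; new: +{a,b,c}
  S: {$,a,b,c}  A: {$,a,b,c}  B: {$,a,b,c}  C: {$,a,b,c}
pass 3: (stable)
  S: {$,a,b,c}  A: {$,a,b,c}  B: {$,a,b,c}  C: {$,a,b,c}

FOLLOW(A) = ["$", "a", "b", "c"]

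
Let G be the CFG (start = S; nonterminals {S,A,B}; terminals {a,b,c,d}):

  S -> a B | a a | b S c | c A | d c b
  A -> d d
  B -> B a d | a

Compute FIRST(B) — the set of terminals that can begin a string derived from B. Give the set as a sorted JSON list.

FIRST sets, iterate to fixpoint:
round 1:
  A via A→d d: +{d}
  B via B→a: +{a}
  S via S→a B: +{a}
  S via S→b S c: +{b}
  S via S→c A: +{c}
  S via S→d c b: +{d}
  FIRST[S]={a,b,c,d}  FIRST[A]={d}  FIRST[B]={a}
round 2: (no change)
  FIRST[S]={a,b,c,d}  FIRST[A]={d}  FIRST[B]={a}

FIRST(B) = ["a"]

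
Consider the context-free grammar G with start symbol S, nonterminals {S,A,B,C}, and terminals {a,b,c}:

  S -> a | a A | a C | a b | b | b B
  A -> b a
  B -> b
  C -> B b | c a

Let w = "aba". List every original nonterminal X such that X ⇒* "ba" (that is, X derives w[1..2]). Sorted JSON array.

CNF form of G:
  S -> T0 B | T1 A | T1 C | T1 T0 | a | b
  A -> T0 T1
  B -> b
  C -> B T0 | T2 T1
  T0 -> b
  T1 -> a
  T2 -> c

CYK fill — only the sub-triangle for w[1..2]:
  T[1,1] 'b' = {B,S,T0}  orig:{B,S}
  T[2,2] 'a' = {S,T1}  orig:{S}
  T[1,2] 'ba' = {A}

Original NTs in T[1,2] deriving "ba": ["A"]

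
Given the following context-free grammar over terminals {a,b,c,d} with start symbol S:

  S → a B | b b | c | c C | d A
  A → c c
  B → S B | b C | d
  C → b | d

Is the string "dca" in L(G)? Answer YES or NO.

CNF form of G:
  S -> T0 C | T1 T1 | T2 B | T3 A | c
  A -> T0 T0
  B -> S B | T1 C | d
  C -> b | d
  T0 -> c
  T1 -> b
  T2 -> a
  T3 -> d

CYK table (by increasing span):
  [0..0]={B,C,T3}  "d"  orig:{B,C}
  [1..1]={S,T0}  "c"  orig:{S}
  [2..2]={T2}  "a"  orig:{}
  [0..1]=∅  "dc"
  [1..2]=∅  "ca"
  [0..2]=∅  "dca"

S ∉ T[0,2] ⇒ NO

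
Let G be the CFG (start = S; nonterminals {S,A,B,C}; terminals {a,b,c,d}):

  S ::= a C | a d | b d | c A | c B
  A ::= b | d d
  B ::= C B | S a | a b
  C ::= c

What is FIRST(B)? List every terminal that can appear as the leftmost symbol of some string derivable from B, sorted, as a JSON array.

Compute FIRST by fixpoint:
iter 1:
  A via A→b: +{b}
  A via A→d d: +{d}
  B via B→a b: +{a}
  C via C→c: +{c}
  S via S→a C: +{a}
  S via S→b d: +{b}
  S via S→c A: +{c}
  S: {a,b,c}  A: {b,d}  B: {a}  C: {c}
iter 2:
  B via B→C B: +{c}
  B via B→S a: +{b}
  S: {a,b,c}  A: {b,d}  B: {a,b,c}  C: {c}
iter 3: (stable)
  S: {a,b,c}  A: {b,d}  B: {a,b,c}  C: {c}

FIRST(B) = ["a", "b", "c"]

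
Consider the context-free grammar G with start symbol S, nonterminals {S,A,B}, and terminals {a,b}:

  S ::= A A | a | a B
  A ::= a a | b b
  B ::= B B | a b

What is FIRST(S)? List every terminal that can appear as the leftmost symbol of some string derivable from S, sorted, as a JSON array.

Compute FIRST by fixpoint:
round 1:
  A via A→a a: +{a}
  A via A→b b: +{b}
  B via B→a b: +{a}
  S via S→A A: +{a,b}
  FIRST[S]={a,b}  FIRST[A]={a,b}  FIRST[B]={a}
round 2: (stable)
  FIRST[S]={a,b}  FIRST[A]={a,b}  FIRST[B]={a}

FIRST(S) = ["a", "b"]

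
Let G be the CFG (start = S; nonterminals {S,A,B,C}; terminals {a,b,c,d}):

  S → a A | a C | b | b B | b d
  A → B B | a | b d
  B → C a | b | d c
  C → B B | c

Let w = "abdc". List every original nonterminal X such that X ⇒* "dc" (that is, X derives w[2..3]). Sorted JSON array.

Convert to CNF:
  S -> T0 B | T0 T1 | T2 A | T2 C | b
  A -> B B | T0 T1 | a
  B -> C T2 | T1 T3 | b
  C -> B B | c
  T0 -> b
  T1 -> d
  T2 -> a
  T3 -> c

CYK fill, restricted to cells inside w[2..3]:
  T[2,2] 'd' = {T1}  orig:{}
  T[3,3] 'c' = {C,T3}  orig:{C}
  T[2,3] 'dc' = {B}

Original NTs in T[2,3] deriving "dc": ["B"]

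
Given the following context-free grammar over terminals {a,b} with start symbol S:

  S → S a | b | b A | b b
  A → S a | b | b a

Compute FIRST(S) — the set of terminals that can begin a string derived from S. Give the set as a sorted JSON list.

FIRST iteration:
iter 1:
  A via A→b: +{b}
  S via S→b: +{b}
  FIRST[S]={b}  FIRST[A]={b}
iter 2: — fixpoint
  FIRST[S]={b}  FIRST[A]={b}

FIRST(S) = ["b"]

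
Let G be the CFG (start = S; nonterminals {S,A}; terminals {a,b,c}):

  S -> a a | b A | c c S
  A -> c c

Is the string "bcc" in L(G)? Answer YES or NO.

Convert to CNF:
  S -> T0 X3 | T1 T1 | T2 A
  A -> T0 T0
  T0 -> c
  T1 -> a
  T2 -> b
  X3 -> T0 S

CYK table (by increasing span):
  [0..0]={T2}  "b"  orig:{}
  [1..1]={T0}  "c"  orig:{}
  [2..2]={T0}  "c"  orig:{}
  [0..1]=∅  "bc"
  [1..2]={A}  "cc"
  [0..2]={S}  "bcc"

S ∈ T[0,2] ⇒ YES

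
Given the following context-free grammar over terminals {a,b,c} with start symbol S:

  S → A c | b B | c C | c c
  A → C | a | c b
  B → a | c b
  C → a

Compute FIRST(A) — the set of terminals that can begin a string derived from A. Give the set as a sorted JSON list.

FIRST sets, iterate to fixpoint:
pass 1:
  A via A→a: +{a}
  A via A→c b: +{c}
  B via B→a: +{a}
  B via B→c b: +{c}
  C via C→a: +{a}
  S via S→A c: +{a,c}
  S via S→b B: +{b}
  S: {a,b,c}  A: {a,c}  B: {a,c}  C: {a}
pass 2: (stable)
  S: {a,b,c}  A: {a,c}  B: {a,c}  C: {a}

FIRST(A) = ["a", "c"]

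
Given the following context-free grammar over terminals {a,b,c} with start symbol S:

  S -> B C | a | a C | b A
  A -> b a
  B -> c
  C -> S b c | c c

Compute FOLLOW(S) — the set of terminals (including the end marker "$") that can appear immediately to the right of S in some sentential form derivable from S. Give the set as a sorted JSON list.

FIRST sets, iterate to fixpoint:
round 1:
  A via A→b a: +{b}
  B via B→c: +{c}
  C via C→c c: +{c}
  S via S→B C: +{c}
  S via S→a: +{a}
  S via S→b A: +{b}
  FIRST(S)={a,b,c}  FIRST(A)={b}  FIRST(B)={c}  FIRST(C)={c}
round 2:
  C via C→S b c: +{a,b}
  FIRST(S)={a,b,c}  FIRST(A)={b}  FIRST(B)={c}  FIRST(C)={a,b,c}
round 3: (stable)
  FIRST(S)={a,b,c}  FIRST(A)={b}  FIRST(B)={c}  FIRST(C)={a,b,c}

FOLLOW sets:
initialize: $ ∈ FOLLOW(S)
iter 1:
  C→S b c: FOLLOW(S) ⊇ FIRST(b) = {b}; new: +{b}
  S→B C: FOLLOW(B) ⊇ FIRST(C) = {a,b,c}; new: +{a,b,c}
  S→B C: FOLLOW(C) ⊇ FOLLOW(S) ⊇ {$,b}; new: +{$,b}
  S→b A: FOLLOW(A) ⊇ FOLLOW(S) ⊇ {$,b}; new: +{$,b}
  S: {$,b}  A: {$,b}  B: {a,b,c}  C: {$,b}
iter 2: (no change)
  S: {$,b}  A: {$,b}  B: {a,b,c}  C: {$,b}

FOLLOW(S) = ["$", "b"]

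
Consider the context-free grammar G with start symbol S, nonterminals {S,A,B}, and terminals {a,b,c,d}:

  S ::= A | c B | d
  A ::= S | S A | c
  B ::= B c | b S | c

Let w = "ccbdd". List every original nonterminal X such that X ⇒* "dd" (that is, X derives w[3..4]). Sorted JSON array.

CNF form of G:
  S -> S A | T0 B | c | d
  A -> S A | T0 B | c | d
  B -> B T0 | T1 S | c
  T0 -> c
  T1 -> b

CYK table (by increasing span) (cells [i..j] with 3 ≤ i ≤ j ≤ 4 only):
  T[3,3] 'd' = {A,S}
  T[4,4] 'd' = {A,S}
  T[3,4] 'dd' = {A,S}

Original NTs in T[3,4] deriving "dd": ["A", "S"]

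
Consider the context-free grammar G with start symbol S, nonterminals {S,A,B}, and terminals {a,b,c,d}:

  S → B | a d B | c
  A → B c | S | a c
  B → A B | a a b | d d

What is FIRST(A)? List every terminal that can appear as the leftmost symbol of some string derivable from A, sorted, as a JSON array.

Compute FIRST by fixpoint:
iter 1:
  A via A→a c: +{a}
  B via B→A B: +{a}
  B via B→d d: +{d}
  S via S→B: +{a,d}
  S via S→c: +{c}
  FIRST[S]={a,c,d}  FIRST[A]={a}  FIRST[B]={a,d}
iter 2:
  A via A→B c: +{d}
  A via A→S: +{c}
  B via B→A B: +{c}
  FIRST[S]={a,c,d}  FIRST[A]={a,c,d}  FIRST[B]={a,c,d}
iter 3: (no change)
  FIRST[S]={a,c,d}  FIRST[A]={a,c,d}  FIRST[B]={a,c,d}

FIRST(A) = ["a", "c", "d"]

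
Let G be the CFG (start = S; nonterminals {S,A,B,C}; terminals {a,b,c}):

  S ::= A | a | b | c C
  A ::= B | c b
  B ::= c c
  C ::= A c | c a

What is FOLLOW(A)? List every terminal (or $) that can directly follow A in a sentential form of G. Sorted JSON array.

FIRST iteration:
iter 1:
  A via A→c b: +{c}
  B via B→c c: +{c}
  C via C→A c: +{c}
  S via S→A: +{c}
  S via S→a: +{a}
  S via S→b: +{b}
  S: {a,b,c}  A: {c}  B: {c}  C: {c}
iter 2: done
  S: {a,b,c}  A: {c}  B: {c}  C: {c}

Compute FOLLOW by fixpoint:
initialize: $ ∈ FOLLOW(S)
pass 1:
  C→A c: FOLLOW(A) ⊇ FIRST(c) = {c}; new: +{c}
  S→A: FOLLOW(A) ⊇ FOLLOW(S) ⊇ {$}; new: +{$}
  S→c C: FOLLOW(C) ⊇ FOLLOW(S) ⊇ {$}; new: +{$}
  FOLLOW[S]={$}  FOLLOW[A]={$,c}  FOLLOW[B]={}  FOLLOW[C]={$}
pass 2:
  A→B: FOLLOW(B) ⊇ FOLLOW(A) ⊇ {$,c}; new: +{$,c}
  FOLLOW[S]={$}  FOLLOW[A]={$,c}  FOLLOW[B]={$,c}  FOLLOW[C]={$}
pass 3: (no change)
  FOLLOW[S]={$}  FOLLOW[A]={$,c}  FOLLOW[B]={$,c}  FOLLOW[C]={$}

FOLLOW(A) = ["$", "c"]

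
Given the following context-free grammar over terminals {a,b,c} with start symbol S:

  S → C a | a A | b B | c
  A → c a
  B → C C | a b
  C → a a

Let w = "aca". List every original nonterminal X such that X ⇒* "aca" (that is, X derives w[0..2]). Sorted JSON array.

CNF form of G:
  S -> C T1 | T1 A | T2 B | c
  A -> T0 T1
  B -> C C | T1 T2
  C -> T1 T1
  T0 -> c
  T1 -> a
  T2 -> b

Fill CYK table bottom-up, restricted to cells inside w[0..2]:
  T[0,0] 'a' = {T1}  orig:{}
  T[1,1] 'c' = {S,T0}  orig:{S}
  T[2,2] 'a' = {T1}  orig:{}
  T[0,1] 'ac' = ∅
  T[1,2] 'ca' = {A}
  T[0,2] 'aca' = {S}

Original NTs in T[0,2] deriving "aca": ["S"]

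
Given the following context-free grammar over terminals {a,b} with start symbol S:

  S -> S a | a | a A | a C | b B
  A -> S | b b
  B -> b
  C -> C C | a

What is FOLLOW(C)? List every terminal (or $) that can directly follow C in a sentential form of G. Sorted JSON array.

Compute FIRST by fixpoint:
round 1:
  A via A→b b: +{b}
  B via B→b: +{b}
  C via C→a: +{a}
  S via S→a: +{a}
  S via S→b B: +{b}
  FIRST[S]={a,b}  FIRST[A]={b}  FIRST[B]={b}  FIRST[C]={a}
round 2:
  A via A→S: +{a}
  FIRST[S]={a,b}  FIRST[A]={a,b}  FIRST[B]={b}  FIRST[C]={a}
round 3: (no change)
  FIRST[S]={a,b}  FIRST[A]={a,b}  FIRST[B]={b}  FIRST[C]={a}

FOLLOW sets:
initialize: $ ∈ FOLLOW(S)
iter 1:
  C→C C: FOLLOW(C) ⊇ FIRST(C) = {a}; new: +{a}
  S→S a: FOLLOW(S) ⊇ FIRST(a) = {a}; new: +{a}
  S→a A: FOLLOW(A) ⊇ FOLLOW(S) ⊇ {$,a}; new: +{$,a}
  S→a C: FOLLOW(C) ⊇ FOLLOW(S) ⊇ {$,a}; new: +{$}
  S→b B: FOLLOW(B) ⊇ FOLLOW(S) ⊇ {$,a}; new: +{$,a}
  FOLLOW[S]={$,a}  FOLLOW[A]={$,a}  FOLLOW[B]={$,a}  FOLLOW[C]={$,a}
iter 2: (no change)
  FOLLOW[S]={$,a}  FOLLOW[A]={$,a}  FOLLOW[B]={$,a}  FOLLOW[C]={$,a}

FOLLOW(C) = ["$", "a"]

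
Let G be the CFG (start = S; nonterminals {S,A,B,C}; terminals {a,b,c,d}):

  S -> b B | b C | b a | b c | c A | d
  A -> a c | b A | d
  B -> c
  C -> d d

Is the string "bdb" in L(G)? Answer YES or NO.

CNF form of G:
  S -> T1 A | T2 B | T2 C | T2 T0 | T2 T1 | d
  A -> T0 T1 | T2 A | d
  B -> c
  C -> T3 T3
  T0 -> a
  T1 -> c
  T2 -> b
  T3 -> d

CYK fill:
  [0..0]={T2}  "b"  orig:{}
  [1..1]={A,S,T3}  "d"  orig:{A,S}
  [2..2]={T2}  "b"  orig:{}
  [0..1]={A}  "bd"
  [1..2]=∅  "db"
  [0..2]=∅  "bdb"

S ∉ T[0,2] ⇒ NO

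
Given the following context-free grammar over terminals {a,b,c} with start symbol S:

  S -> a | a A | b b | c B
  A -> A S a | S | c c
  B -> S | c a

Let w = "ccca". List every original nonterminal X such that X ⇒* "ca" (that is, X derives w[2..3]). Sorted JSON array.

Convert to CNF:
  S -> T0 A | T1 T1 | T2 B | a
  A -> A X3 | T0 A | T1 T1 | T2 B | T2 T2 | a
  B -> T0 A | T1 T1 | T2 B | T2 T0 | a
  T0 -> a
  T1 -> b
  T2 -> c
  X3 -> S T0

CYK table (by increasing span) (cells [i..j] with 2 ≤ i ≤ j ≤ 3 only):
  [2..2]={T2}  "c"  orig:{}
  [3..3]={A,B,S,T0}  "a"  orig:{A,B,S}
  [2..3]={A,B,S}  "ca"

Original NTs in T[2,3] deriving "ca": ["A", "B", "S"]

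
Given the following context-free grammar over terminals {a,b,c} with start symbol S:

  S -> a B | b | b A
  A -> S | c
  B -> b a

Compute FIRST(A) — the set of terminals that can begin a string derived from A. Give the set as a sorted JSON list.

Compute FIRST by fixpoint:
pass 1:
  A via A→c: +{c}
  B via B→b a: +{b}
  S via S→a B: +{a}
  S via S→b: +{b}
  FIRST[S]={a,b}  FIRST[A]={c}  FIRST[B]={b}
pass 2:
  A via A→S: +{a,b}
  FIRST[S]={a,b}  FIRST[A]={a,b,c}  FIRST[B]={b}
pass 3: — fixpoint
  FIRST[S]={a,b}  FIRST[A]={a,b,c}  FIRST[B]={b}

FIRST(A) = ["a", "b", "c"]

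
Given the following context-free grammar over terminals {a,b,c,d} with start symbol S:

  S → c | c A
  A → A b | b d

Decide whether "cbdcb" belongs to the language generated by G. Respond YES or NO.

Convert to CNF:
  S -> T2 A | c
  A -> A T0 | T0 T1
  T0 -> b
  T1 -> d
  T2 -> c

Fill CYK table bottom-up:
  cell(0,0) c: {S,T2}  orig:{S}
  cell(1,1) b: {T0}  orig:{}
  cell(2,2) d: {T1}  orig:{}
  cell(3,3) c: {S,T2}  orig:{S}
  cell(4,4) b: {T0}  orig:{}
  cell(0,1) cb: ∅
  cell(1,2) bd: {A}
  cell(2,3) dc: ∅
  cell(3,4) cb: ∅
  cell(0,2) cbd: {S}
  cell(1,3) bdc: ∅
  cell(2,4) dcb: ∅
  cell(0,3) cbdc: ∅
  cell(1,4) bdcb: ∅
  cell(0,4) cbdcb: ∅

S ∉ T[0,4] ⇒ NO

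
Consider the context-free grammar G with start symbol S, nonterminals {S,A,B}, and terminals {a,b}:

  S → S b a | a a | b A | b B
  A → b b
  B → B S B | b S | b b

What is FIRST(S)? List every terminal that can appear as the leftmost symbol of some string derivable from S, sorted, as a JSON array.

FIRST iteration:
round 1:
  A via A→b b: +{b}
  B via B→b S: +{b}
  S via S→a a: +{a}
  S via S→b A: +{b}
  FIRST[S]={a,b}  FIRST[A]={b}  FIRST[B]={b}
round 2: — fixpoint
  FIRST[S]={a,b}  FIRST[A]={b}  FIRST[B]={b}

FIRST(S) = ["a", "b"]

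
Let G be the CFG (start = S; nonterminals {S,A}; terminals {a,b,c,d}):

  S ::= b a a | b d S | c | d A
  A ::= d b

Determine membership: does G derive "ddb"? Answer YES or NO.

Convert to CNF:
  S -> T0 A | T1 X3 | T1 X4 | c
  A -> T0 T1
  T0 -> d
  T1 -> b
  T2 -> a
  X3 -> T2 T2
  X4 -> T0 S

Fill CYK table bottom-up:
  T[0,0] 'd' = {T0}  orig:{}
  T[1,1] 'd' = {T0}  orig:{}
  T[2,2] 'b' = {T1}  orig:{}
  T[0,1] 'dd' = ∅
  T[1,2] 'db' = {A}
  T[0,2] 'ddb' = {S}

S ∈ T[0,2] ⇒ YES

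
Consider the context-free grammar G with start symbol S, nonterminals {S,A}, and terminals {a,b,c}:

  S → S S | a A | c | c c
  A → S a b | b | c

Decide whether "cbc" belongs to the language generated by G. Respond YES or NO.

Convert to CNF:
  S -> S S | T0 A | T2 T2 | c
  A -> S X3 | b | c
  T0 -> a
  T1 -> b
  T2 -> c
  X3 -> T0 T1

Fill CYK table bottom-up:
  [0..0]={A,S,T2}  "c"  orig:{A,S}
  [1..1]={A,T1}  "b"  orig:{A}
  [2..2]={A,S,T2}  "c"  orig:{A,S}
  [0..1]=∅  "cb"
  [1..2]=∅  "bc"
  [0..2]=∅  "cbc"

S ∉ T[0,2] ⇒ NO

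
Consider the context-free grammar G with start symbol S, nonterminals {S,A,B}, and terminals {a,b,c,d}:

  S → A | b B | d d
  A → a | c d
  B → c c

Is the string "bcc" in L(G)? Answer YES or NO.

Convert to CNF:
  S -> T0 T1 | T1 T1 | T2 B | a
  A -> T0 T1 | a
  B -> T0 T0
  T0 -> c
  T1 -> d
  T2 -> b

CYK fill:
  T[0,0] 'b' = {T2}  orig:{}
  T[1,1] 'c' = {T0}  orig:{}
  T[2,2] 'c' = {T0}  orig:{}
  T[0,1] 'bc' = ∅
  T[1,2] 'cc' = {B}
  T[0,2] 'bcc' = {S}

S ∈ T[0,2] ⇒ YES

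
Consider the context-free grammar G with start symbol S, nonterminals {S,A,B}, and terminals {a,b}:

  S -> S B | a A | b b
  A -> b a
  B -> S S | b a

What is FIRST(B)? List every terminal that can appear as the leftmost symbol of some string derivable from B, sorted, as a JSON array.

FIRST sets, iterate to fixpoint:
iter 1:
  A via A→b a: +{b}
  B via B→b a: +{b}
  S via S→a A: +{a}
  S via S→b b: +{b}
  S: {a,b}  A: {b}  B: {b}
iter 2:
  B via B→S S: +{a}
  S: {a,b}  A: {b}  B: {a,b}
iter 3: — fixpoint
  S: {a,b}  A: {b}  B: {a,b}

FIRST(B) = ["a", "b"]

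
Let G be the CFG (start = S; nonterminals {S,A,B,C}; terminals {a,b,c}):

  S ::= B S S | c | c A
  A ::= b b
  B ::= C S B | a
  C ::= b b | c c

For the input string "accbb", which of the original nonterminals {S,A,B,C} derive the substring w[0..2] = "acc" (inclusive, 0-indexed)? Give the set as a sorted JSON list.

CNF form of G:
  S -> B X3 | T1 A | c
  A -> T0 T0
  B -> C X2 | a
  C -> T0 T0 | T1 T1
  T0 -> b
  T1 -> c
  X2 -> S B
  X3 -> S S

Fill CYK table bottom-up — only the sub-triangle for w[0..2]:
  T[0,0] 'a' = {B}
  T[1,1] 'c' = {S,T1}  orig:{S}
  T[2,2] 'c' = {S,T1}  orig:{S}
  T[0,1] 'ac' = ∅
  T[1,2] 'cc' = {C,X3}  orig:{C}
  T[0,2] 'acc' = {S}

Original NTs in T[0,2] deriving "acc": ["S"]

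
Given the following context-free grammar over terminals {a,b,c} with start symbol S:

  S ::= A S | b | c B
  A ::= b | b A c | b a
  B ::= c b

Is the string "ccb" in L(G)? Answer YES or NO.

CNF form of G:
  S -> A S | T1 B | b
  A -> T0 T2 | T0 X3 | b
  B -> T1 T0
  T0 -> b
  T1 -> c
  T2 -> a
  X3 -> A T1

CYK table (by increasing span):
  cell(0,0) c: {T1}  orig:{}
  cell(1,1) c: {T1}  orig:{}
  cell(2,2) b: {A,S,T0}  orig:{A,S}
  cell(0,1) cc: ∅
  cell(1,2) cb: {B}
  cell(0,2) ccb: {S}

S ∈ T[0,2] ⇒ YES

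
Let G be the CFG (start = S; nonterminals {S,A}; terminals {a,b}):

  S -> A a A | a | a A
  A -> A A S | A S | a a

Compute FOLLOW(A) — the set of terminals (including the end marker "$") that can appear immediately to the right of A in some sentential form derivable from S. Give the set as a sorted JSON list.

Compute FIRST by fixpoint:
[1]
  A via A→a a: +{a}
  S via S→A a A: +{a}
  FIRST(S)={a}  FIRST(A)={a}
[2] — fixpoint
  FIRST(S)={a}  FIRST(A)={a}

FOLLOW iteration:
initialize: $ ∈ FOLLOW(S)
[1]
  A→A A S: FOLLOW(A) ⊇ FIRST(A) = {a}; new: +{a}
  A→A A S: FOLLOW(S) ⊇ FOLLOW(A) ⊇ {a}; new: +{a}
  S→A a A: FOLLOW(A) ⊇ FOLLOW(S) ⊇ {$,a}; new: +{$}
  FOLLOW[S]={$,a}  FOLLOW[A]={$,a}
[2] (stable)
  FOLLOW[S]={$,a}  FOLLOW[A]={$,a}

FOLLOW(A) = ["$", "a"]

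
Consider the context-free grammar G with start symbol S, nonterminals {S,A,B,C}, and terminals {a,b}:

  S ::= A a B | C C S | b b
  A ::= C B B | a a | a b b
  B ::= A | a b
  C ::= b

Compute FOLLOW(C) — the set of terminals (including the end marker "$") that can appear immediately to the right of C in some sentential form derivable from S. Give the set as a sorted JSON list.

FIRST iteration:
pass 1:
  A via A→a a: +{a}
  B via B→A: +{a}
  C via C→b: +{b}
  S via S→A a B: +{a}
  S via S→C C S: +{b}
  FIRST(S)={a,b}  FIRST(A)={a}  FIRST(B)={a}  FIRST(C)={b}
pass 2:
  A via A→C B B: +{b}
  B via B→A: +{b}
  FIRST(S)={a,b}  FIRST(A)={a,b}  FIRST(B)={a,b}  FIRST(C)={b}
pass 3: (no change)
  FIRST(S)={a,b}  FIRST(A)={a,b}  FIRST(B)={a,b}  FIRST(C)={b}

Compute FOLLOW by fixpoint:
FOLLOW(S) := {$}
[1]
  A→C B B: FOLLOW(C) ⊇ FIRST(B) = {a,b}; new: +{a,b}
  A→C B B: FOLLOW(B) ⊇ FIRST(B) = {a,b}; new: +{a,b}
  B→A: FOLLOW(A) ⊇ FOLLOW(B) ⊇ {a,b}; new: +{a,b}
  S→A a B: FOLLOW(B) ⊇ FOLLOW(S) ⊇ {$}; new: +{$}
  FOLLOW[S]={$}  FOLLOW[A]={a,b}  FOLLOW[B]={$,a,b}  FOLLOW[C]={a,b}
[2]
  B→A: FOLLOW(A) ⊇ FOLLOW(B) ⊇ {$,a,b}; new: +{$}
  FOLLOW[S]={$}  FOLLOW[A]={$,a,b}  FOLLOW[B]={$,a,b}  FOLLOW[C]={a,b}
[3] done
  FOLLOW[S]={$}  FOLLOW[A]={$,a,b}  FOLLOW[B]={$,a,b}  FOLLOW[C]={a,b}

FOLLOW(C) = ["a", "b"]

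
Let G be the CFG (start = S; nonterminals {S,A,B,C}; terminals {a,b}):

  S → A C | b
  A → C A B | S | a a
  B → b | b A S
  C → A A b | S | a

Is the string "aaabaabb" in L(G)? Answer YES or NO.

Convert to CNF:
  S -> A C | b
  A -> A C | C X2 | T0 T0 | b
  B -> T1 X3 | b
  C -> A C | A X4 | a | b
  T0 -> a
  T1 -> b
  X2 -> A B
  X3 -> A S
  X4 -> A T1

Fill CYK table bottom-up:
  cell(0,0) a: {C,T0}  orig:{C}
  cell(1,1) a: {C,T0}  orig:{C}
  cell(2,2) a: {C,T0}  orig:{C}
  cell(3,3) b: {A,B,C,S,T1}  orig:{A,B,C,S}
  cell(4,4) a: {C,T0}  orig:{C}
  cell(5,5) a: {C,T0}  orig:{C}
  cell(6,6) b: {A,B,C,S,T1}  orig:{A,B,C,S}
  cell(7,7) b: {A,B,C,S,T1}  orig:{A,B,C,S}
  cell(0,1) aa: {A}
  cell(1,2) aa: {A}
  cell(2,3) ab: ∅
  cell(3,4) ba: {A,C,S}
  cell(4,5) aa: {A}
  cell(5,6) ab: ∅
  cell(6,7) bb: {A,C,S,X2,X3,X4}  orig:{A,C,S}
  cell(0,2) aaa: {A,C,S}
  cell(1,3) aab: {A,C,S,X2,X3,X4}  orig:{A,C,S}
  cell(2,4) aba: ∅
  cell(3,5) baa: {A,C,S}
  cell(4,6) aab: {A,C,S,X2,X3,X4}  orig:{A,C,S}
  cell(5,7) abb: {A}
  cell(0,3) aaab: {A,C,S,X2,X3,X4}  orig:{A,C,S}
  cell(1,4) aaba: {A,C,S,X3}  orig:{A,C,S}
  cell(2,5) abaa: ∅
  cell(3,6) baab: {A,B,C,S,X2,X3,X4}  orig:{A,B,C,S}
  cell(4,7) aabb: {A,C,S,X2,X3,X4}  orig:{A,C,S}
  cell(0,4) aaaba: {A,C,S,X3}  orig:{A,C,S}
  cell(1,5) aabaa: {A,C,S,X3}  orig:{A,C,S}
  cell(2,6) abaab: {A}
  cell(3,7) baabb: {A,B,C,S,X2,X3,X4}  orig:{A,B,C,S}
  cell(0,5) aaabaa: {A,C,S,X3}  orig:{A,C,S}
  cell(1,6) aabaab: {A,C,S,X2,X3,X4}  orig:{A,C,S}
  cell(2,7) abaabb: {A,C,S,X2,X3,X4}  orig:{A,C,S}
  cell(0,6) aaabaab: {A,C,S,X2,X3,X4}  orig:{A,C,S}
  cell(1,7) aabaabb: {A,C,S,X2,X3,X4}  orig:{A,C,S}
  cell(0,7) aaabaabb: {A,C,S,X2,X3,X4}  orig:{A,C,S}

S ∈ T[0,7] ⇒ YES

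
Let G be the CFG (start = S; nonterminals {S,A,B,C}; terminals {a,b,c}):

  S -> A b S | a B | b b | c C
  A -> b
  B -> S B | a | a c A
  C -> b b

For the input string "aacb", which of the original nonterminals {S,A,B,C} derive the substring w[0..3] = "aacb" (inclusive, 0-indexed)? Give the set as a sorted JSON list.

Convert to CNF:
  S -> A X4 | T0 B | T1 C | T2 T2
  A -> b
  B -> S B | T0 X3 | a
  C -> T2 T2
  T0 -> a
  T1 -> c
  T2 -> b
  X3 -> T1 A
  X4 -> T2 S

Fill CYK table bottom-up (cells [i..j] with 0 ≤ i ≤ j ≤ 3 only):
  [0..0]={B,T0}  "a"  orig:{B}
  [1..1]={B,T0}  "a"  orig:{B}
  [2..2]={T1}  "c"  orig:{}
  [3..3]={A,T2}  "b"  orig:{A}
  [0..1]={S}  "aa"
  [1..2]=∅  "ac"
  [2..3]={X3}  "cb"  orig:{}
  [0..2]=∅  "aac"
  [1..3]={B}  "acb"
  [0..3]={S}  "aacb"

Original NTs in T[0,3] deriving "aacb": ["S"]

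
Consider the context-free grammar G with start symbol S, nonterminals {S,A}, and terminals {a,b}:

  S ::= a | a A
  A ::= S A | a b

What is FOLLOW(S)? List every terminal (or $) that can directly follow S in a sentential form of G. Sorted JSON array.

FIRST sets, iterate to fixpoint:
[1]
  A via A→a b: +{a}
  S via S→a: +{a}
  FIRST(S)={a}  FIRST(A)={a}
[2] (no change)
  FIRST(S)={a}  FIRST(A)={a}

FOLLOW sets:
initialize: $ ∈ FOLLOW(S)
round 1:
  A→S A: FOLLOW(S) ⊇ FIRST(A) = {a}; new: +{a}
  S→a A: FOLLOW(A) ⊇ FOLLOW(S) ⊇ {$,a}; new: +{$,a}
  S: {$,a}  A: {$,a}
round 2: — fixpoint
  S: {$,a}  A: {$,a}

FOLLOW(S) = ["$", "a"]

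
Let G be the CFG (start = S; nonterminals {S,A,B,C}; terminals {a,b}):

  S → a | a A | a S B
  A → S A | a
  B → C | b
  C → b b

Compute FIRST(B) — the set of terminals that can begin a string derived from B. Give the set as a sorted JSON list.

FIRST sets, iterate to fixpoint:
[1]
  A via A→a: +{a}
  B via B→b: +{b}
  C via C→b b: +{b}
  S via S→a: +{a}
  FIRST(S)={a}  FIRST(A)={a}  FIRST(B)={b}  FIRST(C)={b}
[2] done
  FIRST(S)={a}  FIRST(A)={a}  FIRST(B)={b}  FIRST(C)={b}

FIRST(B) = ["b"]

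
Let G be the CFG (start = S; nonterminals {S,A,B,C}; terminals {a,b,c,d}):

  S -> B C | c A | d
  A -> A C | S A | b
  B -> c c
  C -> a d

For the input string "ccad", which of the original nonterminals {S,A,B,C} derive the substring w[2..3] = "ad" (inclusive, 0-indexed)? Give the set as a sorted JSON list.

CNF form of G:
  S -> B C | T0 A | d
  A -> A C | S A | b
  B -> T0 T0
  C -> T1 T2
  T0 -> c
  T1 -> a
  T2 -> d

Fill CYK table bottom-up (cells [i..j] with 2 ≤ i ≤ j ≤ 3 only):
  cell(2,2) a: {T1}  orig:{}
  cell(3,3) d: {S,T2}  orig:{S}
  cell(2,3) ad: {C}

Original NTs in T[2,3] deriving "ad": ["C"]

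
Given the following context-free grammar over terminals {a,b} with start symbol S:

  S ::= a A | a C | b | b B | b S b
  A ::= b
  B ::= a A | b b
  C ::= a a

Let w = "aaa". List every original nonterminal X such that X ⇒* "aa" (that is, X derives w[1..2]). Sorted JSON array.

Convert to CNF:
  S -> T0 A | T0 C | T1 B | T1 X2 | b
  A -> b
  B -> T0 A | T1 T1
  C -> T0 T0
  T0 -> a
  T1 -> b
  X2 -> S T1

CYK fill, restricted to cells inside w[1..2]:
  T[1,1] 'a' = {T0}  orig:{}
  T[2,2] 'a' = {T0}  orig:{}
  T[1,2] 'aa' = {C}

Original NTs in T[1,2] deriving "aa": ["C"]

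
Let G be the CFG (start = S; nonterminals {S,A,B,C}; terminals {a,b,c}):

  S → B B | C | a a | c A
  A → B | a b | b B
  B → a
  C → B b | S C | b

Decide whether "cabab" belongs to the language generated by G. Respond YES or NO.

Convert to CNF:
  S -> B B | B T1 | S C | T0 T0 | T2 A | b
  A -> T0 T1 | T1 B | a
  B -> a
  C -> B T1 | S C | b
  T0 -> a
  T1 -> b
  T2 -> c

Fill CYK table bottom-up:
  T[0,0] 'c' = {T2}  orig:{}
  T[1,1] 'a' = {A,B,T0}  orig:{A,B}
  T[2,2] 'b' = {C,S,T1}  orig:{C,S}
  T[3,3] 'a' = {A,B,T0}  orig:{A,B}
  T[4,4] 'b' = {C,S,T1}  orig:{C,S}
  T[0,1] 'ca' = {S}
  T[1,2] 'ab' = {A,C,S}
  T[2,3] 'ba' = {A}
  T[3,4] 'ab' = {A,C,S}
  T[0,2] 'cab' = {C,S}
  T[1,3] 'aba' = ∅
  T[2,4] 'bab' = {C,S}
  T[0,3] 'caba' = ∅
  T[1,4] 'abab' = {C,S}
  T[0,4] 'cabab' = {C,S}

S ∈ T[0,4] ⇒ YES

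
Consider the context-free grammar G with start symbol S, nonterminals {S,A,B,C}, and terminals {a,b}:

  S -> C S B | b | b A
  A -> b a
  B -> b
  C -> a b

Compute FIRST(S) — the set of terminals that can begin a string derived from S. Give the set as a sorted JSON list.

FIRST sets, iterate to fixpoint:
iter 1:
  A via A→b a: +{b}
  B via B→b: +{b}
  C via C→a b: +{a}
  S via S→C S B: +{a}
  S via S→b: +{b}
  FIRST[S]={a,b}  FIRST[A]={b}  FIRST[B]={b}  FIRST[C]={a}
iter 2: — fixpoint
  FIRST[S]={a,b}  FIRST[A]={b}  FIRST[B]={b}  FIRST[C]={a}

FIRST(S) = ["a", "b"]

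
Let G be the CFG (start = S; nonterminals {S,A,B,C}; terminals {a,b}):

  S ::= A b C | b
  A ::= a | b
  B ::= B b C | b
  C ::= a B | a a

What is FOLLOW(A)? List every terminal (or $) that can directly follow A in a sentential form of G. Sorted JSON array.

FIRST sets, iterate to fixpoint:
[1]
  A via A→a: +{a}
  A via A→b: +{b}
  B via B→b: +{b}
  C via C→a B: +{a}
  S via S→A b C: +{a,b}
  FIRST[S]={a,b}  FIRST[A]={a,b}  FIRST[B]={b}  FIRST[C]={a}
[2] (no change)
  FIRST[S]={a,b}  FIRST[A]={a,b}  FIRST[B]={b}  FIRST[C]={a}

Compute FOLLOW by fixpoint:
FOLLOW(S) := {$}
pass 1:
  B→B b C: FOLLOW(B) ⊇ FIRST(b) = {b}; new: +{b}
  B→B b C: FOLLOW(C) ⊇ FOLLOW(B) ⊇ {b}; new: +{b}
  S→A b C: FOLLOW(A) ⊇ FIRST(b) = {b}; new: +{b}
  S→A b C: FOLLOW(C) ⊇ FOLLOW(S) ⊇ {$}; new: +{$}
  S: {$}  A: {b}  B: {b}  C: {$,b}
pass 2:
  C→a B: FOLLOW(B) ⊇ FOLLOW(C) ⊇ {$,b}; new: +{$}
  S: {$}  A: {b}  B: {$,b}  C: {$,b}
pass 3: — fixpoint
  S: {$}  A: {b}  B: {$,b}  C: {$,b}

FOLLOW(A) = ["b"]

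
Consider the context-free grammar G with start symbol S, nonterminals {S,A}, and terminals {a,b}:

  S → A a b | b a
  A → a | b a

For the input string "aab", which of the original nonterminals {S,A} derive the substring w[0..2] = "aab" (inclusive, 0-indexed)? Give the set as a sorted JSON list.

Convert to CNF:
  S -> A X2 | T0 T1
  A -> T0 T1 | a
  T0 -> b
  T1 -> a
  X2 -> T1 T0

CYK fill — only the sub-triangle for w[0..2]:
  T[0,0] 'a' = {A,T1}  orig:{A}
  T[1,1] 'a' = {A,T1}  orig:{A}
  T[2,2] 'b' = {T0}  orig:{}
  T[0,1] 'aa' = ∅
  T[1,2] 'ab' = {X2}  orig:{}
  T[0,2] 'aab' = {S}

Original NTs in T[0,2] deriving "aab": ["S"]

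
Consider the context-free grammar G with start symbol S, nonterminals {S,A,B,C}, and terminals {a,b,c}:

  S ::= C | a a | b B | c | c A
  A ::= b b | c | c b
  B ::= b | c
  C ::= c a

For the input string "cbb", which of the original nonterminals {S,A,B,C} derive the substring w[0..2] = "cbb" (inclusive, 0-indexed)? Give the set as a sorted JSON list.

CNF form of G:
  S -> T0 B | T1 A | T1 T2 | T2 T2 | c
  A -> T0 T0 | T1 T0 | c
  B -> b | c
  C -> T1 T2
  T0 -> b
  T1 -> c
  T2 -> a

CYK table (by increasing span) — only the sub-triangle for w[0..2]:
  T[0,0] 'c' = {A,B,S,T1}  orig:{A,B,S}
  T[1,1] 'b' = {B,T0}  orig:{B}
  T[2,2] 'b' = {B,T0}  orig:{B}
  T[0,1] 'cb' = {A}
  T[1,2] 'bb' = {A,S}
  T[0,2] 'cbb' = {S}

Original NTs in T[0,2] deriving "cbb": ["S"]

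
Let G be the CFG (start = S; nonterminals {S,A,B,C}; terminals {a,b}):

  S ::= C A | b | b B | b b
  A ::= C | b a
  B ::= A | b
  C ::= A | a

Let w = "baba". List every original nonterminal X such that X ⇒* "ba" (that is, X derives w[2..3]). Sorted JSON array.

CNF form of G:
  S -> C A | T0 B | T0 T0 | b
  A -> T0 T1 | a
  B -> T0 T1 | a | b
  C -> T0 T1 | a
  T0 -> b
  T1 -> a

CYK table (by increasing span), restricted to cells inside w[2..3]:
  T[2,2] 'b' = {B,S,T0}  orig:{B,S}
  T[3,3] 'a' = {A,B,C,T1}  orig:{A,B,C}
  T[2,3] 'ba' = {A,B,C,S}

Original NTs in T[2,3] deriving "ba": ["A", "B", "C", "S"]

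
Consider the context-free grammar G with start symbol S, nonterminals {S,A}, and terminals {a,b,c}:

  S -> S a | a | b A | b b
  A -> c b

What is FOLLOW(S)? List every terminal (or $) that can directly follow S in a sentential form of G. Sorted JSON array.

Compute FIRST by fixpoint:
pass 1:
  A via A→c b: +{c}
  S via S→a: +{a}
  S via S→b A: +{b}
  FIRST[S]={a,b}  FIRST[A]={c}
pass 2: — fixpoint
  FIRST[S]={a,b}  FIRST[A]={c}

FOLLOW sets:
seed FOLLOW(S) with $
pass 1:
  S→S a: FOLLOW(S) ⊇ FIRST(a) = {a}; new: +{a}
  S→b A: FOLLOW(A) ⊇ FOLLOW(S) ⊇ {$,a}; new: +{$,a}
  FOLLOW(S)={$,a}  FOLLOW(A)={$,a}
pass 2: (no change)
  FOLLOW(S)={$,a}  FOLLOW(A)={$,a}

FOLLOW(S) = ["$", "a"]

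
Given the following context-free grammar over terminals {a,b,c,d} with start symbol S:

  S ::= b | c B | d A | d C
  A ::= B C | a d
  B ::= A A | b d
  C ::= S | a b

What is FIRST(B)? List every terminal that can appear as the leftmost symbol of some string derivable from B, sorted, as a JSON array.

FIRST iteration:
[1]
  A via A→a d: +{a}
  B via B→A A: +{a}
  B via B→b d: +{b}
  C via C→a b: +{a}
  S via S→b: +{b}
  S via S→c B: +{c}
  S via S→d A: +{d}
  S: {b,c,d}  A: {a}  B: {a,b}  C: {a}
[2]
  A via A→B C: +{b}
  C via C→S: +{b,c,d}
  S: {b,c,d}  A: {a,b}  B: {a,b}  C: {a,b,c,d}
[3] done
  S: {b,c,d}  A: {a,b}  B: {a,b}  C: {a,b,c,d}

FIRST(B) = ["a", "b"]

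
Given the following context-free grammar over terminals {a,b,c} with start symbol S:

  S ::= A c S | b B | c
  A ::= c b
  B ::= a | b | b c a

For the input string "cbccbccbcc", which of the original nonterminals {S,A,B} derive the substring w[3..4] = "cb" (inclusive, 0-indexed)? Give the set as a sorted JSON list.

CNF form of G:
  S -> A X4 | T1 B | c
  A -> T0 T1
  B -> T1 X3 | a | b
  T0 -> c
  T1 -> b
  T2 -> a
  X3 -> T0 T2
  X4 -> T0 S

CYK fill (cells [i..j] with 3 ≤ i ≤ j ≤ 4 only):
  T[3,3] 'c' = {S,T0}  orig:{S}
  T[4,4] 'b' = {B,T1}  orig:{B}
  T[3,4] 'cb' = {A}

Original NTs in T[3,4] deriving "cb": ["A"]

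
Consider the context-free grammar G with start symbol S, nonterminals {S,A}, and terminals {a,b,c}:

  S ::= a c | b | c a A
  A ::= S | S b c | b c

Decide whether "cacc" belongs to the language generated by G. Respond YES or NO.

Convert to CNF:
  S -> T1 X5 | T2 T1 | b
  A -> S X3 | T0 T1 | T1 X4 | T2 T1 | b
  T0 -> b
  T1 -> c
  T2 -> a
  X3 -> T0 T1
  X4 -> T2 A
  X5 -> T2 A

CYK fill:
  T[0,0] 'c' = {T1}  orig:{}
  T[1,1] 'a' = {T2}  orig:{}
  T[2,2] 'c' = {T1}  orig:{}
  T[3,3] 'c' = {T1}  orig:{}
  T[0,1] 'ca' = ∅
  T[1,2] 'ac' = {A,S}
  T[2,3] 'cc' = ∅
  T[0,2] 'cac' = ∅
  T[1,3] 'acc' = ∅
  T[0,3] 'cacc' = ∅

S ∉ T[0,3] ⇒ NO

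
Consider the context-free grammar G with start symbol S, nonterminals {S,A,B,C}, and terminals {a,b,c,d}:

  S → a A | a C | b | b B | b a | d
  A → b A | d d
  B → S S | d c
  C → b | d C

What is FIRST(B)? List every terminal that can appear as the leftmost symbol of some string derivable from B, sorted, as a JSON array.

FIRST iteration:
[1]
  A via A→b A: +{b}
  A via A→d d: +{d}
  B via B→d c: +{d}
  C via C→b: +{b}
  C via C→d C: +{d}
  S via S→a A: +{a}
  S via S→b: +{b}
  S via S→d: +{d}
  FIRST[S]={a,b,d}  FIRST[A]={b,d}  FIRST[B]={d}  FIRST[C]={b,d}
[2]
  B via B→S S: +{a,b}
  FIRST[S]={a,b,d}  FIRST[A]={b,d}  FIRST[B]={a,b,d}  FIRST[C]={b,d}
[3] done
  FIRST[S]={a,b,d}  FIRST[A]={b,d}  FIRST[B]={a,b,d}  FIRST[C]={b,d}

FIRST(B) = ["a", "b", "d"]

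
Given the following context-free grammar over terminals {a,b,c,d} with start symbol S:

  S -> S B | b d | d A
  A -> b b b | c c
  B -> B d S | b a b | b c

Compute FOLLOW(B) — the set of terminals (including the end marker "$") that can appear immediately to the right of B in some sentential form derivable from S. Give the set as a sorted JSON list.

FIRST sets, iterate to fixpoint:
pass 1:
  A via A→b b b: +{b}
  A via A→c c: +{c}
  B via B→b a b: +{b}
  S via S→b d: +{b}
  S via S→d A: +{d}
  FIRST[S]={b,d}  FIRST[A]={b,c}  FIRST[B]={b}
pass 2: (no change)
  FIRST[S]={b,d}  FIRST[A]={b,c}  FIRST[B]={b}

Compute FOLLOW by fixpoint:
FOLLOW(S) := {$}
iter 1:
  B→B d S: FOLLOW(B) ⊇ FIRST(d) = {d}; new: +{d}
  B→B d S: FOLLOW(S) ⊇ FOLLOW(B) ⊇ {d}; new: +{d}
  S→S B: FOLLOW(S) ⊇ FIRST(B) = {b}; new: +{b}
  S→S B: FOLLOW(B) ⊇ FOLLOW(S) ⊇ {$,b,d}; new: +{$,b}
  S→d A: FOLLOW(A) ⊇ FOLLOW(S) ⊇ {$,b,d}; new: +{$,b,d}
  S: {$,b,d}  A: {$,b,d}  B: {$,b,d}
iter 2: (no change)
  S: {$,b,d}  A: {$,b,d}  B: {$,b,d}

FOLLOW(B) = ["$", "b", "d"]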